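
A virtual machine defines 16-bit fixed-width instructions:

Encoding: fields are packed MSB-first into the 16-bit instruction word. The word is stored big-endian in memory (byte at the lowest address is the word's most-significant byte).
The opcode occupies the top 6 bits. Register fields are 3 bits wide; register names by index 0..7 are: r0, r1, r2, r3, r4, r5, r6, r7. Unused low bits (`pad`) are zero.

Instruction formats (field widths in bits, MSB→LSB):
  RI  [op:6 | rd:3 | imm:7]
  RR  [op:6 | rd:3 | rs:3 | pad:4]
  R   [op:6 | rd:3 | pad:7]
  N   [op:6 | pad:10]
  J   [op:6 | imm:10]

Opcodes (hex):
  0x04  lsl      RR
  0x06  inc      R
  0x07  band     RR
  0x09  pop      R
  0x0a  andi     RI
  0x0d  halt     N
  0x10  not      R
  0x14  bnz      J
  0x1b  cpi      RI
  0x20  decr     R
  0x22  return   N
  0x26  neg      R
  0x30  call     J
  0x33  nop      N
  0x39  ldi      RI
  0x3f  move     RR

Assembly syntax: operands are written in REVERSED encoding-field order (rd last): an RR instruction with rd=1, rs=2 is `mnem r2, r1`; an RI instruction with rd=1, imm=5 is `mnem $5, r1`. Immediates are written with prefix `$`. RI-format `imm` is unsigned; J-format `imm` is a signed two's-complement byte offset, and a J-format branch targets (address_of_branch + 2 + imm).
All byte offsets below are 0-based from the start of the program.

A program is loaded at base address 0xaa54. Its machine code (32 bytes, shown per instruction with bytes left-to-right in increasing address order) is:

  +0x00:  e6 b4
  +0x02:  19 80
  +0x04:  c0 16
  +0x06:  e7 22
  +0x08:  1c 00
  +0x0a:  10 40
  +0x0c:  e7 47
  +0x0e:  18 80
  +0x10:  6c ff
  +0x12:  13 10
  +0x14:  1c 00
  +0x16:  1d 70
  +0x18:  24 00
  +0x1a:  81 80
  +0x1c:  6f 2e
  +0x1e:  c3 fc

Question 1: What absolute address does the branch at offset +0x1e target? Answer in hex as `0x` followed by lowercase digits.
off 0x1e: read c3 fc as big → 0xc3fc
  op=0xc3fc>>10=0x30 ⇒ call (J)
  imm: (w>>0)&0x3ff=0x3fc (s10→-4) → $-4
  target = base 0xaa54 + off 0x1e + 2 + imm -4 = 0xaa70

0xaa70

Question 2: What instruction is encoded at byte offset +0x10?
cpi $127, r1

[10] 6c ff → 0x6cff
  op=0x6cff>>10=0x1b ⇒ cpi (RI)
  rd: (w>>7)&0x7=0x1 → r1
  imm: (w>>0)&0x7f=0x7f → $127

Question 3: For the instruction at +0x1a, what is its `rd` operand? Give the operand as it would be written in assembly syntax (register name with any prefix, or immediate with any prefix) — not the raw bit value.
r3

off 0x1a: read 81 80 as big → 0x8180
  top 6b → 0x20 → decr [R]
  rd: (w>>7)&0x7=0x3 → r3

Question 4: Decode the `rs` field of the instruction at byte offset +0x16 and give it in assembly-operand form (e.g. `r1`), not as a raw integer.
[16] 1d 70 → 0x1d70
  opcode bits[15:10]=0x7: band/RR
  [9:7] rd=2 = r2
  [6:4] rs=7 = r7

r7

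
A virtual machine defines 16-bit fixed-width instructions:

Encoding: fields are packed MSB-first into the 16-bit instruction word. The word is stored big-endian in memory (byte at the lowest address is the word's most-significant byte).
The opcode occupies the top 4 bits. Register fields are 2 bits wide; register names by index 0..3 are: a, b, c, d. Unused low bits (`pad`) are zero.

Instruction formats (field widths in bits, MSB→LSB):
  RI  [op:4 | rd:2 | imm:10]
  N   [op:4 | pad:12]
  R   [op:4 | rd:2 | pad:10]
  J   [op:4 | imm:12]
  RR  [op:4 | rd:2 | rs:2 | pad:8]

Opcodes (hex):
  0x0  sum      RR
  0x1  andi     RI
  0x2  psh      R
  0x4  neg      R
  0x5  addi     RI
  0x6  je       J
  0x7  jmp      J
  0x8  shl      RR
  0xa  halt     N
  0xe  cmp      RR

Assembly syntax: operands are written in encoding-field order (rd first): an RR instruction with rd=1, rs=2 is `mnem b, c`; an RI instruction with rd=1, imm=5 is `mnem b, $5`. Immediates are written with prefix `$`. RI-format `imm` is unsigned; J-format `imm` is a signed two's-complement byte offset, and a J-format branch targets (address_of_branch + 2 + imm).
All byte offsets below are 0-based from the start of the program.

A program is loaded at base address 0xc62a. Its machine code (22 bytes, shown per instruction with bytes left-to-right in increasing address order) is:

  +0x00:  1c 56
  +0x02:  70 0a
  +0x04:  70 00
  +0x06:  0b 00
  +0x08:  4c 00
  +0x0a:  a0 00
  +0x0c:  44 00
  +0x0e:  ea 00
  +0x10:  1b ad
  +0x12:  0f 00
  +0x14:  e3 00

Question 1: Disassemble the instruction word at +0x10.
[10] 1b ad → 0x1bad
  top 4b → 0x1 → andi [RI]
  rd@[11:10]=0x2 ⇒ c
  imm@[9:0]=0x3ad ⇒ $941

andi c, $941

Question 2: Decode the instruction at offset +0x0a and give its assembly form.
halt

off 0x0a: read a0 00 as big → 0xa000
  op=0xa000>>12=0xa ⇒ halt (N)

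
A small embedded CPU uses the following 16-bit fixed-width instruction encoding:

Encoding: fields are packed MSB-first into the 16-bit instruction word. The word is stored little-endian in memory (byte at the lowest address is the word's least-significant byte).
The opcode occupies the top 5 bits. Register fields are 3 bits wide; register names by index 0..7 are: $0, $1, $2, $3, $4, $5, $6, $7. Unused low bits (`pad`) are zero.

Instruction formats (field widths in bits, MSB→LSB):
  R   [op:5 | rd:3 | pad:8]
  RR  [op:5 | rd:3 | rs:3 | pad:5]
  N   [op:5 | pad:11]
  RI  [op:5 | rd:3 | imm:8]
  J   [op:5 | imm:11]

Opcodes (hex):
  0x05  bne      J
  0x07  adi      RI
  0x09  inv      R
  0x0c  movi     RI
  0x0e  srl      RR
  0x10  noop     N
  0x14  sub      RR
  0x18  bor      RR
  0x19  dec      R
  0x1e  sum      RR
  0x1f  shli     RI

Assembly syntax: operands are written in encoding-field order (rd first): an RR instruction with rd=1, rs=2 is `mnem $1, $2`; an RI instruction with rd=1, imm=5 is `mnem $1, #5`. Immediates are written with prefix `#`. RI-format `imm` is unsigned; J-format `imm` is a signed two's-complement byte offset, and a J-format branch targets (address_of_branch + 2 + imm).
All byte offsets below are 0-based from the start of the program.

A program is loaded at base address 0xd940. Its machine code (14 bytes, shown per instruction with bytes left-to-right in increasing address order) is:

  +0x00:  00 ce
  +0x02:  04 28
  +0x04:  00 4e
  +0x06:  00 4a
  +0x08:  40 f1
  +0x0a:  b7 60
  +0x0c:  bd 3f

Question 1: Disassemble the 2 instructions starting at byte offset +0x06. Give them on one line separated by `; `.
inv $2; sum $1, $2

+0x06: 00 4a ⇒ word 0x4a00 (little)
  opcode bits[15:11]=0x9: inv/R
  rd: (w>>8)&0x7=0x2 → $2
+0x08: 40 f1 ⇒ word 0xf140 (little)
  opcode bits[15:11]=0x1e: sum/RR
  rd: (w>>8)&0x7=0x1 → $1
  rs: (w>>5)&0x7=0x2 → $2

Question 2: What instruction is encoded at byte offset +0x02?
+0x02: 04 28 ⇒ word 0x2804 (little)
  opcode bits[15:11]=0x5: bne/J
  imm@[10:0]=0x4 ⇒ #4

bne #4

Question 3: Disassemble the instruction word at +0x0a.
+0x0a: b7 60 ⇒ word 0x60b7 (little)
  opcode bits[15:11]=0xc: movi/RI
  [10:8] rd=0 = $0
  [7:0] imm=183 = #183

movi $0, #183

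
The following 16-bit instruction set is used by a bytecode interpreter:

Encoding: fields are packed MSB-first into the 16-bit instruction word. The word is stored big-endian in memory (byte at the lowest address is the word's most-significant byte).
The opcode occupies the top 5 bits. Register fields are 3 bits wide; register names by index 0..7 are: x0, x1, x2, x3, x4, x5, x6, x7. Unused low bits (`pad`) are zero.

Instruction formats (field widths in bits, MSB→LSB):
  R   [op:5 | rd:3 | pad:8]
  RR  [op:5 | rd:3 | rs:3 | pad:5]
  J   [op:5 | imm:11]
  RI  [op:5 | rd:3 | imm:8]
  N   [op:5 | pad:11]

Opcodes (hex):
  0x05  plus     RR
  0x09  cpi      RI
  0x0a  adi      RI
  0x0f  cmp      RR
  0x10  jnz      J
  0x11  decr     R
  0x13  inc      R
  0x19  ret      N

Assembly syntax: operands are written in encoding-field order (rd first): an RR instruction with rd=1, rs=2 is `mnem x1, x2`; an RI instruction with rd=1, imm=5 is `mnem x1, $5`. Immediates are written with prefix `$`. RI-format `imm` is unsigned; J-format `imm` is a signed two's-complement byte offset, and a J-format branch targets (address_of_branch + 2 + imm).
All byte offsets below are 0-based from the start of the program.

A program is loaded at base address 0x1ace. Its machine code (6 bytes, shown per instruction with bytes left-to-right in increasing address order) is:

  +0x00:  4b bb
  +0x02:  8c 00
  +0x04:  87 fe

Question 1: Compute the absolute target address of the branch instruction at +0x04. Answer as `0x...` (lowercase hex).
0x1ad2

+0x04: 87 fe ⇒ word 0x87fe (big)
  top 5b → 0x10 → jnz [J]
  imm@[10:0]=0x7fe (s11→-2) ⇒ $-2
  target = base 0x1ace + off 0x04 + 2 + imm -2 = 0x1ad2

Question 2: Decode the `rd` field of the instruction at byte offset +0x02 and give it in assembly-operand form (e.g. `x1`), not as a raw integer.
+0x02: 8c 00 ⇒ word 0x8c00 (big)
  op=0x8c00>>11=0x11 ⇒ decr (R)
  [10:8] rd=4 = x4

x4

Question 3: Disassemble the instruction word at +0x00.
[00] 4b bb → 0x4bbb
  opcode bits[15:11]=0x9: cpi/RI
  rd@[10:8]=0x3 ⇒ x3
  imm@[7:0]=0xbb ⇒ $187

cpi x3, $187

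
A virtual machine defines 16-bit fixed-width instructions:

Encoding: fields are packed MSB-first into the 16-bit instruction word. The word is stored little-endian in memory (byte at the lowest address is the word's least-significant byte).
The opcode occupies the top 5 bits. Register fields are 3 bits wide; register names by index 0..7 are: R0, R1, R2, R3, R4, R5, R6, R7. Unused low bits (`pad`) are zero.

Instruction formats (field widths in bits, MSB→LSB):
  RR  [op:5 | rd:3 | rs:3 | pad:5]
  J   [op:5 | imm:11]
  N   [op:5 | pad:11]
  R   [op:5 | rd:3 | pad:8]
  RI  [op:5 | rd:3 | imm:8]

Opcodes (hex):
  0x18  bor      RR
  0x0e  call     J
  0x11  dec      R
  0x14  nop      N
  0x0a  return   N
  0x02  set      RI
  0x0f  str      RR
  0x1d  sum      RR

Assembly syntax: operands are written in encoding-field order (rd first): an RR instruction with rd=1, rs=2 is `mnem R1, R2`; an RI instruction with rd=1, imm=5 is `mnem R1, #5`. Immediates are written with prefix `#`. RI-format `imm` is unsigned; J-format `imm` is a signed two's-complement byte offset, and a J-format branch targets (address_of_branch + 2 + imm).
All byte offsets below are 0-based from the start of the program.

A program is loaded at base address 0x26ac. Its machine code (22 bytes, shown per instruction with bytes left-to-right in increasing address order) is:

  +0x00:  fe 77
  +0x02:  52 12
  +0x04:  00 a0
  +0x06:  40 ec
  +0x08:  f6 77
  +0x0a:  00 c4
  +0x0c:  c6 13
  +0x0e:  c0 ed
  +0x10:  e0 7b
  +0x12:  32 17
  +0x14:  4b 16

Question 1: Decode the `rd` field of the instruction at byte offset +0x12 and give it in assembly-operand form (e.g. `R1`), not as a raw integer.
R7

@+12  little-endian(32 17) = 0x1732
  opcode bits[15:11]=0x2: set/RI
  [10:8] rd=7 = R7
  [7:0] imm=50 = #50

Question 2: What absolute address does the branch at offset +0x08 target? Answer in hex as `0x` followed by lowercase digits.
off 0x08: read f6 77 as little → 0x77f6
  op=0x77f6>>11=0xe ⇒ call (J)
  [10:0] imm=2038 (s11→-10) = #-10
  target = base 0x26ac + off 0x08 + 2 + imm -10 = 0x26ac

0x26ac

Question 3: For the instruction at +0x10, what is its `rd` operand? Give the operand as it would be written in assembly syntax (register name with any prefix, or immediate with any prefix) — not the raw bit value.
R3

+0x10: e0 7b ⇒ word 0x7be0 (little)
  top 5b → 0xf → str [RR]
  rd@[10:8]=0x3 ⇒ R3
  rs@[7:5]=0x7 ⇒ R7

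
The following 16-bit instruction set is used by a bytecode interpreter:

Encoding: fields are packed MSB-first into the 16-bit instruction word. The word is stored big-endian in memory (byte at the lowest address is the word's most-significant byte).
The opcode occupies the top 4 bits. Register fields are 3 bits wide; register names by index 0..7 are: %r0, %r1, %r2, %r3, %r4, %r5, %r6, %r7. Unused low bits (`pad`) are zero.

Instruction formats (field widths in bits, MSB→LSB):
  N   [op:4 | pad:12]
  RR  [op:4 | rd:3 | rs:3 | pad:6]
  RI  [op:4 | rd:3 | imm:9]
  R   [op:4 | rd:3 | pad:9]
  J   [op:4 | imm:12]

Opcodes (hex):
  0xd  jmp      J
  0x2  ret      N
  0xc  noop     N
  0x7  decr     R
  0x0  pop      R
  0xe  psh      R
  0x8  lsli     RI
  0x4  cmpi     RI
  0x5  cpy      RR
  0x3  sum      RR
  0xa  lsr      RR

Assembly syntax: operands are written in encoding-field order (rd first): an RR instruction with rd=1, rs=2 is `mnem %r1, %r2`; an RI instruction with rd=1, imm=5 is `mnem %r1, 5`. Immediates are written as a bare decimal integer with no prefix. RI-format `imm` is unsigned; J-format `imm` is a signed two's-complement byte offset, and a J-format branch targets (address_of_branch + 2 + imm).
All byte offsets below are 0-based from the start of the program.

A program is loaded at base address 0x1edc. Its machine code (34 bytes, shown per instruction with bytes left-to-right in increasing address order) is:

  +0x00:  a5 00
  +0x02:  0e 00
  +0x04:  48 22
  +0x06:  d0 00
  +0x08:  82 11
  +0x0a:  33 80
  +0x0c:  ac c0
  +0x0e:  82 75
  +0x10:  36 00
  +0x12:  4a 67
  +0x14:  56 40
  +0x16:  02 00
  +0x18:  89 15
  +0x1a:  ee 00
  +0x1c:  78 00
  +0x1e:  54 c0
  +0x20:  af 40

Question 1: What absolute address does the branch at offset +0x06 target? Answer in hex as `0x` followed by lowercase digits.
0x1ee4

[06] d0 00 → 0xd000
  opcode bits[15:12]=0xd: jmp/J
  imm@[11:0]=0x0 ⇒ 0
  target = base 0x1edc + off 0x06 + 2 + imm 0 = 0x1ee4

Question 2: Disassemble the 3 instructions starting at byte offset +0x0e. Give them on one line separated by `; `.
lsli %r1, 117; sum %r3, %r0; cmpi %r5, 103

[0e] 82 75 → 0x8275
  top 4b → 0x8 → lsli [RI]
  rd@[11:9]=0x1 ⇒ %r1
  imm@[8:0]=0x75 ⇒ 117
[10] 36 00 → 0x3600
  top 4b → 0x3 → sum [RR]
  rd@[11:9]=0x3 ⇒ %r3
  rs@[8:6]=0x0 ⇒ %r0
[12] 4a 67 → 0x4a67
  top 4b → 0x4 → cmpi [RI]
  rd@[11:9]=0x5 ⇒ %r5
  imm@[8:0]=0x67 ⇒ 103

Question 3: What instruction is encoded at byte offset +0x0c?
lsr %r6, %r3

off 0x0c: read ac c0 as big → 0xacc0
  top 4b → 0xa → lsr [RR]
  rd: (w>>9)&0x7=0x6 → %r6
  rs: (w>>6)&0x7=0x3 → %r3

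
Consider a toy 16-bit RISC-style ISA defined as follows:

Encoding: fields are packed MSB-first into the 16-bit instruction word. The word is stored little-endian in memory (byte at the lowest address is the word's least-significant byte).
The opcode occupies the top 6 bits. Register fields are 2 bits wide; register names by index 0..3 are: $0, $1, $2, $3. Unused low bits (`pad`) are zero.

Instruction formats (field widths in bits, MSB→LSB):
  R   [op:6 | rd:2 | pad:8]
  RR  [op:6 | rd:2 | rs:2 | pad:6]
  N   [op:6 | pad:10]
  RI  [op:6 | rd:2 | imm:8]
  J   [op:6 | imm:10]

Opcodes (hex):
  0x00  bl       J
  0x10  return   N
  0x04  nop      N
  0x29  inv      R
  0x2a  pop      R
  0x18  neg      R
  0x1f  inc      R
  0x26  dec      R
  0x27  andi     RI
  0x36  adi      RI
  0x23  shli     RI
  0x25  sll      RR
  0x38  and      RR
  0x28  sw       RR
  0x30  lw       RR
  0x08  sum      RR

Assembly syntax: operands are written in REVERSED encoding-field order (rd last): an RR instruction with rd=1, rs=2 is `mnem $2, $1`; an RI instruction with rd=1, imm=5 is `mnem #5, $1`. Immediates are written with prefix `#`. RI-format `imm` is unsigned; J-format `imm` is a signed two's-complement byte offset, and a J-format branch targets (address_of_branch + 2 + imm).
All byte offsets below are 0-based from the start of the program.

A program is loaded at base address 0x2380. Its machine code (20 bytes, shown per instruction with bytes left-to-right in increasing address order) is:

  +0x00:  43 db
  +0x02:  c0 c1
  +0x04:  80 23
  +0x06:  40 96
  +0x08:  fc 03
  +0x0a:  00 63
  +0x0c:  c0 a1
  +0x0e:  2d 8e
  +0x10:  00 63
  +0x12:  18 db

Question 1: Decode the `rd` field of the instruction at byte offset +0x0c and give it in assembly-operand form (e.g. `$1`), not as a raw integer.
+0x0c: c0 a1 ⇒ word 0xa1c0 (little)
  top 6b → 0x28 → sw [RR]
  [9:8] rd=1 = $1
  [7:6] rs=3 = $3

$1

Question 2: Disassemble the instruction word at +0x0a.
@+0a  little-endian(00 63) = 0x6300
  top 6b → 0x18 → neg [R]
  rd: (w>>8)&0x3=0x3 → $3

neg $3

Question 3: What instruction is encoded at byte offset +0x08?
bl #-4

[08] fc 03 → 0x03fc
  opcode bits[15:10]=0x0: bl/J
  [9:0] imm=1020 (s10→-4) = #-4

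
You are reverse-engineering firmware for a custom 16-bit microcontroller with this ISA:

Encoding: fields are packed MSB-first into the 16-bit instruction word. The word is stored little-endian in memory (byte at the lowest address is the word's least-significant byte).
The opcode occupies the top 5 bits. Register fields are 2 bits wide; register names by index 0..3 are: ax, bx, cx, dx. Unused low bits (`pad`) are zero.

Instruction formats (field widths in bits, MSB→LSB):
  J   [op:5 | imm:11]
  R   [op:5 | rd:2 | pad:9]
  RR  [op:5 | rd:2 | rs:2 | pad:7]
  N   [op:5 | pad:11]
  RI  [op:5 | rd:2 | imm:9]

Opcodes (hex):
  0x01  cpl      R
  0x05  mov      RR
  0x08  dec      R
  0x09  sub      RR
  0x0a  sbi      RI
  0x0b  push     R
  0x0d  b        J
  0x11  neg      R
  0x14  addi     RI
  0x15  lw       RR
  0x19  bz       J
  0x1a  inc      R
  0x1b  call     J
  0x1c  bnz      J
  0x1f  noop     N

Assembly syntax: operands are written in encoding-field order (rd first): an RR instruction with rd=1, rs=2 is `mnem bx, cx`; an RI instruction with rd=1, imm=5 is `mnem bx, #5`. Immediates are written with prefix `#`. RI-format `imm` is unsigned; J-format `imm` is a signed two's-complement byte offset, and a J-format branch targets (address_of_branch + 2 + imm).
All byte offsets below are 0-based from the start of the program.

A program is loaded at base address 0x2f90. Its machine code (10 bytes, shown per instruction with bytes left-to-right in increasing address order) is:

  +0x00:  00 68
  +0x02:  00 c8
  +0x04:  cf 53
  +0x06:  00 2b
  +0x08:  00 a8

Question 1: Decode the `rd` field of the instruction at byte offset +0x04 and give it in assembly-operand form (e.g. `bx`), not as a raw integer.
@+04  little-endian(cf 53) = 0x53cf
  opcode bits[15:11]=0xa: sbi/RI
  rd: (w>>9)&0x3=0x1 → bx
  imm: (w>>0)&0x1ff=0x1cf → #463

bx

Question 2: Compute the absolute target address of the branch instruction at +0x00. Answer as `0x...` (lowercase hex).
0x2f92

[00] 00 68 → 0x6800
  opcode bits[15:11]=0xd: b/J
  [10:0] imm=0 = #0
  target = base 0x2f90 + off 0x00 + 2 + imm 0 = 0x2f92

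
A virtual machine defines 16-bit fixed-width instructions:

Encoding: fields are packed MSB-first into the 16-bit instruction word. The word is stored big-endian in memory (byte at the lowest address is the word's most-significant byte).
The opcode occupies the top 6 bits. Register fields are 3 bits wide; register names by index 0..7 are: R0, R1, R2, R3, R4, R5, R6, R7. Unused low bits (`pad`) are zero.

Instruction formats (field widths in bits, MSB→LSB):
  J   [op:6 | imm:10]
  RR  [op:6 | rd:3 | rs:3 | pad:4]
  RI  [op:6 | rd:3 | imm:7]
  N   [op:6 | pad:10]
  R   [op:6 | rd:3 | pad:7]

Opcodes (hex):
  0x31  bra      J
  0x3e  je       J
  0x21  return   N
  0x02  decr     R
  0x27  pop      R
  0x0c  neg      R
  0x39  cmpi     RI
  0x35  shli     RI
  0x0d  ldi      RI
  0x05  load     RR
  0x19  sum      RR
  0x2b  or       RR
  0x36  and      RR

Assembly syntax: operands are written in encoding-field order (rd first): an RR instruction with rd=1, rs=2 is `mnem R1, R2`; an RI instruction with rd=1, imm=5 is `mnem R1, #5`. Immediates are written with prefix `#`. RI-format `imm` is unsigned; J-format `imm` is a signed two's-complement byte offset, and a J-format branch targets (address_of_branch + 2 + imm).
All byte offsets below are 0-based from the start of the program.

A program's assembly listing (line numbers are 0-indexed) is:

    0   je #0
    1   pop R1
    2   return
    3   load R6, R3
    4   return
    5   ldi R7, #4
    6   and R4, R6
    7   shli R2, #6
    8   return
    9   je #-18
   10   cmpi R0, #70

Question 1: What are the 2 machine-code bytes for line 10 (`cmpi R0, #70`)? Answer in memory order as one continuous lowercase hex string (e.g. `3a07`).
line 10 (cmpi): pack op=0x39:6|rd=0:3|imm=70:7 = 0xe446; big→ e4 46

e446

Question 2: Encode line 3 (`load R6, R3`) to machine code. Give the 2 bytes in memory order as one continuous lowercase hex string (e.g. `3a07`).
L3: load op=0x5:6|rd=6:3|rs=3:3|pad=0:4 ⇒ 0x1730 ⇒ big 17 30

1730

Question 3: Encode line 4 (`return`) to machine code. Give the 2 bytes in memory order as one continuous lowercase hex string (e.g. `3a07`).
8400

4. return fields op=0x21:6|pad=0:10 → word 8400h → 84 00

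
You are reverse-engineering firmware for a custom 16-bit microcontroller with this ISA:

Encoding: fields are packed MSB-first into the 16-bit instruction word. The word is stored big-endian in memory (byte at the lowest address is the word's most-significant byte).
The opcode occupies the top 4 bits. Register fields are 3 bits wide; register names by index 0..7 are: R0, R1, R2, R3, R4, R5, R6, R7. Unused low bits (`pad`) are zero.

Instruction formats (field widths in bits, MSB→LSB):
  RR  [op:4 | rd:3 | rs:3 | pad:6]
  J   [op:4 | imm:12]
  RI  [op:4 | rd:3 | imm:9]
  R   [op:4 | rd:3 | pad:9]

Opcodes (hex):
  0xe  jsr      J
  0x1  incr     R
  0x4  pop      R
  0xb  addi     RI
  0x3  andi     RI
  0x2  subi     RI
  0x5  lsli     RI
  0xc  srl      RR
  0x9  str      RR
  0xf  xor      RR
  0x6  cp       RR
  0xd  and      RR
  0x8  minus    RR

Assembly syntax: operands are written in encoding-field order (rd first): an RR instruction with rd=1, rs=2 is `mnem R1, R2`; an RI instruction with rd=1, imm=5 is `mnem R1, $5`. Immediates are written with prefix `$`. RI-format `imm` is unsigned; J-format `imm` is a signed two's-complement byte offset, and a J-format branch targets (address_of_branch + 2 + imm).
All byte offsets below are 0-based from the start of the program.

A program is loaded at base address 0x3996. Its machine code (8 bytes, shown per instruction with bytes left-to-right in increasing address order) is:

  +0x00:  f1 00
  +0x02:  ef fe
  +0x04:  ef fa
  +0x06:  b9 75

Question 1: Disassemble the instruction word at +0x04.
@+04  big-endian(ef fa) = 0xeffa
  opcode bits[15:12]=0xe: jsr/J
  imm@[11:0]=0xffa (s12→-6) ⇒ $-6

jsr $-6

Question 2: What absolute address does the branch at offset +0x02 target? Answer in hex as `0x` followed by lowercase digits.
@+02  big-endian(ef fe) = 0xeffe
  op=0xeffe>>12=0xe ⇒ jsr (J)
  imm@[11:0]=0xffe (s12→-2) ⇒ $-2
  target = base 0x3996 + off 0x02 + 2 + imm -2 = 0x3998

0x3998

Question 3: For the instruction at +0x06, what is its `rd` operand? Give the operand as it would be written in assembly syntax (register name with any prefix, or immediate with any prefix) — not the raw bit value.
[06] b9 75 → 0xb975
  top 4b → 0xb → addi [RI]
  rd: (w>>9)&0x7=0x4 → R4
  imm: (w>>0)&0x1ff=0x175 → $373

R4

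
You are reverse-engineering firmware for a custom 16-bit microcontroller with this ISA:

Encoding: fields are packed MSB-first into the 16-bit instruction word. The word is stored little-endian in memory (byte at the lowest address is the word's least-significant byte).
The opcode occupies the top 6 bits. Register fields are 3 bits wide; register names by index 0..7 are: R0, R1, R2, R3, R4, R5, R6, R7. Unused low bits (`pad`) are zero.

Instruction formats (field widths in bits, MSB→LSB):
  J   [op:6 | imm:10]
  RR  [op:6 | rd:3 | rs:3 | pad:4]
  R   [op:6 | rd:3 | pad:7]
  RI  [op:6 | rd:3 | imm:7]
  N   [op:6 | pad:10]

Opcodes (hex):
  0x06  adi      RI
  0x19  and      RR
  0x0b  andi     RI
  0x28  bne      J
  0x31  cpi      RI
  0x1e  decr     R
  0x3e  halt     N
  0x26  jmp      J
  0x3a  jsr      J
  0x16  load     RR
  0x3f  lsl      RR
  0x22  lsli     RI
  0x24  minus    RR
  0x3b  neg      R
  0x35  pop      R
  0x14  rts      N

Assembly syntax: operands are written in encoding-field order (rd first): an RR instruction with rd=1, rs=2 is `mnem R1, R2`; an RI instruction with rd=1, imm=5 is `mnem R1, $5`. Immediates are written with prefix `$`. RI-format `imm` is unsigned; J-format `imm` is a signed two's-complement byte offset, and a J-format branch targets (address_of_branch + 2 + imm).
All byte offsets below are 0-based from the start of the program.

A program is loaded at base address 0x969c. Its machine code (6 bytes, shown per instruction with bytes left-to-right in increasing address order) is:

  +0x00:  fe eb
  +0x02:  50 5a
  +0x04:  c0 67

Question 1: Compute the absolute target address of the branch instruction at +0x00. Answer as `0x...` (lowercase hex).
+0x00: fe eb ⇒ word 0xebfe (little)
  op=0xebfe>>10=0x3a ⇒ jsr (J)
  imm@[9:0]=0x3fe (s10→-2) ⇒ $-2
  target = base 0x969c + off 0x00 + 2 + imm -2 = 0x969c

0x969c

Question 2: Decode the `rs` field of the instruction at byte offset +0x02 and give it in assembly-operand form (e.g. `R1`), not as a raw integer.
off 0x02: read 50 5a as little → 0x5a50
  opcode bits[15:10]=0x16: load/RR
  rd@[9:7]=0x4 ⇒ R4
  rs@[6:4]=0x5 ⇒ R5

R5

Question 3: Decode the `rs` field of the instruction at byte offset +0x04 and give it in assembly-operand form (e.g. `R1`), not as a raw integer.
R4

+0x04: c0 67 ⇒ word 0x67c0 (little)
  op=0x67c0>>10=0x19 ⇒ and (RR)
  rd@[9:7]=0x7 ⇒ R7
  rs@[6:4]=0x4 ⇒ R4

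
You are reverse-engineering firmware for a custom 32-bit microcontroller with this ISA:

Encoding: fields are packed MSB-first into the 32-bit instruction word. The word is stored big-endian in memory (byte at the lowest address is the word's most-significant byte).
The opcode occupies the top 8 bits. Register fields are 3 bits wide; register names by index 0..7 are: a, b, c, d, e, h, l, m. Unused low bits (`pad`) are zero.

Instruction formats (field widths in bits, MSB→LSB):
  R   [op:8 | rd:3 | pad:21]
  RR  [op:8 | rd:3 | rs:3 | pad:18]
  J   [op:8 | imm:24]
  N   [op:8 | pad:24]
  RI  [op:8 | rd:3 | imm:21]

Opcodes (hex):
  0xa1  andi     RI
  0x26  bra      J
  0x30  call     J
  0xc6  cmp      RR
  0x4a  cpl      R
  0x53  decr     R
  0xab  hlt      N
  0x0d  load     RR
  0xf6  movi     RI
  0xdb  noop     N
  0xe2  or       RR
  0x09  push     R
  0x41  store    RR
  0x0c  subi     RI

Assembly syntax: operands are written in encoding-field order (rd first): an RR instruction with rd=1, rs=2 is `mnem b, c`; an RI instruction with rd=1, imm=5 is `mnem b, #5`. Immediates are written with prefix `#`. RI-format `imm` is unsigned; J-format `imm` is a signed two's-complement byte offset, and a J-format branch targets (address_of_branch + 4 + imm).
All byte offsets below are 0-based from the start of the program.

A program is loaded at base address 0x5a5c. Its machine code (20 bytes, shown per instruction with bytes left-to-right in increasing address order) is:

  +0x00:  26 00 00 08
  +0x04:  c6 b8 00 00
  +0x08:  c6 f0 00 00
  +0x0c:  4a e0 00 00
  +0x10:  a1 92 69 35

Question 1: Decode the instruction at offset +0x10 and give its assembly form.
[10] a1 92 69 35 → 0xa1926935
  opcode bits[31:24]=0xa1: andi/RI
  rd: (w>>21)&0x7=0x4 → e
  imm: (w>>0)&0x1fffff=0x126935 → #1206581

andi e, #1206581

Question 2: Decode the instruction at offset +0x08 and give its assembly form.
cmp m, e

@+08  big-endian(c6 f0 00 00) = 0xc6f00000
  opcode bits[31:24]=0xc6: cmp/RR
  rd@[23:21]=0x7 ⇒ m
  rs@[20:18]=0x4 ⇒ e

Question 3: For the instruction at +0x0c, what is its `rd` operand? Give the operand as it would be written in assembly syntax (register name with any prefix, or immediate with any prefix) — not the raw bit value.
@+0c  big-endian(4a e0 00 00) = 0x4ae00000
  top 8b → 0x4a → cpl [R]
  rd@[23:21]=0x7 ⇒ m

m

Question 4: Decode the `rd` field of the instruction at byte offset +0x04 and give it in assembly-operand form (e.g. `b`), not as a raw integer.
+0x04: c6 b8 00 00 ⇒ word 0xc6b80000 (big)
  opcode bits[31:24]=0xc6: cmp/RR
  rd@[23:21]=0x5 ⇒ h
  rs@[20:18]=0x6 ⇒ l

h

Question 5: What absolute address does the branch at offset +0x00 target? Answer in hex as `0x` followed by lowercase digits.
0x5a68

[00] 26 00 00 08 → 0x26000008
  op=0x26000008>>24=0x26 ⇒ bra (J)
  [23:0] imm=8 = #8
  target = base 0x5a5c + off 0x00 + 4 + imm 8 = 0x5a68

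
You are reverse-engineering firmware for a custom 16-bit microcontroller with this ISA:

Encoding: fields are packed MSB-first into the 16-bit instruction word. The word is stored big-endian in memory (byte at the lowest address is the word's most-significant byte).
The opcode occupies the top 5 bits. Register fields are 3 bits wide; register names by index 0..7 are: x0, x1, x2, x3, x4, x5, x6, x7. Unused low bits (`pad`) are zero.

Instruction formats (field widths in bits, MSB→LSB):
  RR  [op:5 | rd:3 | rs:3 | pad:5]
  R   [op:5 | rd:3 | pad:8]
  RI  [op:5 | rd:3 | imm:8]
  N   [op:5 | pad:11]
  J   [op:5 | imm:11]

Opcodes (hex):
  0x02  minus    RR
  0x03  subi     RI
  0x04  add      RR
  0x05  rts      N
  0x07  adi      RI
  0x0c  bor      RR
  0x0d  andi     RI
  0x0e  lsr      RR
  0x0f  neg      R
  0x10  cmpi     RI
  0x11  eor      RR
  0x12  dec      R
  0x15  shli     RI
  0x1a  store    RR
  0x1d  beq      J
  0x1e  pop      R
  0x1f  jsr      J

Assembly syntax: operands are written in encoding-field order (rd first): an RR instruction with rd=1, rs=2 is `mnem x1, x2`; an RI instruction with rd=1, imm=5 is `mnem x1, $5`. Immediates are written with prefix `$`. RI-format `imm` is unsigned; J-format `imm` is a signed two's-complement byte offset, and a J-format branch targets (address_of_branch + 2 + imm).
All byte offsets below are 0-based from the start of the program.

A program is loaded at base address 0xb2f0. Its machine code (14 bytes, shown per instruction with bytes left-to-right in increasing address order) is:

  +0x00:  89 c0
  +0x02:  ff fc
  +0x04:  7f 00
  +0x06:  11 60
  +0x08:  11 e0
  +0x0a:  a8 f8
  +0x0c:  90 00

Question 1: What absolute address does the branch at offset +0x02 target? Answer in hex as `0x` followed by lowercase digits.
0xb2f0

@+02  big-endian(ff fc) = 0xfffc
  opcode bits[15:11]=0x1f: jsr/J
  imm: (w>>0)&0x7ff=0x7fc (s11→-4) → $-4
  target = base 0xb2f0 + off 0x02 + 2 + imm -4 = 0xb2f0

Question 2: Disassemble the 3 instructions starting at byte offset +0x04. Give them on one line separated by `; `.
neg x7; minus x1, x3; minus x1, x7

off 0x04: read 7f 00 as big → 0x7f00
  top 5b → 0xf → neg [R]
  rd: (w>>8)&0x7=0x7 → x7
off 0x06: read 11 60 as big → 0x1160
  top 5b → 0x2 → minus [RR]
  rd: (w>>8)&0x7=0x1 → x1
  rs: (w>>5)&0x7=0x3 → x3
off 0x08: read 11 e0 as big → 0x11e0
  top 5b → 0x2 → minus [RR]
  rd: (w>>8)&0x7=0x1 → x1
  rs: (w>>5)&0x7=0x7 → x7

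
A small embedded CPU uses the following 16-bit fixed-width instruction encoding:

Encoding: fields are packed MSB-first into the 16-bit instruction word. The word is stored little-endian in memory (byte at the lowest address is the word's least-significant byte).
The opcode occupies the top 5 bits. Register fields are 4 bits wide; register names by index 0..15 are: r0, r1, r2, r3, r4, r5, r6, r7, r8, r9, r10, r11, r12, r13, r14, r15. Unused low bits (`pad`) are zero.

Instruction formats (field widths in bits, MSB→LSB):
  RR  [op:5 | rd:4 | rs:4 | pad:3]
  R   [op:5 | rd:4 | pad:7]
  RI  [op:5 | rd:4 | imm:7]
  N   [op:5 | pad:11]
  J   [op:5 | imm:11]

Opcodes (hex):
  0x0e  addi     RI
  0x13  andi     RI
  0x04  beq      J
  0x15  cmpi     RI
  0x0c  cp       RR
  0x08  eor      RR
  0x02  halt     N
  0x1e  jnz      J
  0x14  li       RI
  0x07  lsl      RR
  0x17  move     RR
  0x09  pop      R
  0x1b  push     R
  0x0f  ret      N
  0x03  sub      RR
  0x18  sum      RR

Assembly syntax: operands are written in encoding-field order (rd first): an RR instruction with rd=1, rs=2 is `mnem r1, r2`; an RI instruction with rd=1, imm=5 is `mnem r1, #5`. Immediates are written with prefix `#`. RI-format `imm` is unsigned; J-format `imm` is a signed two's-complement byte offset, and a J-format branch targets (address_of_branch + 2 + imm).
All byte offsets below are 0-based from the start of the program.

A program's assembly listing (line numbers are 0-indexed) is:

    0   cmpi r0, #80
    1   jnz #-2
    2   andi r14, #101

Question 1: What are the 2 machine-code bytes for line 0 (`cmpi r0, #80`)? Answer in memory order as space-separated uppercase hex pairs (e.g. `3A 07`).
0. cmpi fields op=0x15:5|rd=0:4|imm=80:7 → word a850h → 50 a8

50 A8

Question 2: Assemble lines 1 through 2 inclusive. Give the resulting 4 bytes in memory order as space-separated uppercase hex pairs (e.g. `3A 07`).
FE F7 65 9F

line 1 (jnz): pack op=0x1e:5|imm=-2:11 = 0xf7fe; little→ fe f7
line 2 (andi): pack op=0x13:5|rd=14:4|imm=101:7 = 0x9f65; little→ 65 9f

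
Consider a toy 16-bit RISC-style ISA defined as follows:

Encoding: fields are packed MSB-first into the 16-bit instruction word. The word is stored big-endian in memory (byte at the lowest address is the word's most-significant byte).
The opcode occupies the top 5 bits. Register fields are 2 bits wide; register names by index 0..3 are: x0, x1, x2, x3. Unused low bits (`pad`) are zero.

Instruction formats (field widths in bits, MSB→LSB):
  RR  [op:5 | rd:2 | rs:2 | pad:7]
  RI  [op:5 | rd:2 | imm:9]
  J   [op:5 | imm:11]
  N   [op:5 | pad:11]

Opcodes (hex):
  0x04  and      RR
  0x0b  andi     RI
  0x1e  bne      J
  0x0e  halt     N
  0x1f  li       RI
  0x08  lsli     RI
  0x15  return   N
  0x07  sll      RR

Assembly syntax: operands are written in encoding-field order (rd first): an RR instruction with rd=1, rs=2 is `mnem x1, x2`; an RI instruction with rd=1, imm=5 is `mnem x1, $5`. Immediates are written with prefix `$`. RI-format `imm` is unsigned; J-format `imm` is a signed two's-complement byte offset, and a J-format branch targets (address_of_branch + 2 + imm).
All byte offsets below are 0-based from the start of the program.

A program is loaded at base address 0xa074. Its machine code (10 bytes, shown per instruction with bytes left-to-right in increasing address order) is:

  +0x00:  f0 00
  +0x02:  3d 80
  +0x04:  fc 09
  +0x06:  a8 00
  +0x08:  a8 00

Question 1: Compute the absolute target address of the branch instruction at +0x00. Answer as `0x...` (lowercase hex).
@+00  big-endian(f0 00) = 0xf000
  top 5b → 0x1e → bne [J]
  [10:0] imm=0 = $0
  target = base 0xa074 + off 0x00 + 2 + imm 0 = 0xa076

0xa076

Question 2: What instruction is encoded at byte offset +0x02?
@+02  big-endian(3d 80) = 0x3d80
  op=0x3d80>>11=0x7 ⇒ sll (RR)
  rd: (w>>9)&0x3=0x2 → x2
  rs: (w>>7)&0x3=0x3 → x3

sll x2, x3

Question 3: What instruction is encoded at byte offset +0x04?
[04] fc 09 → 0xfc09
  top 5b → 0x1f → li [RI]
  [10:9] rd=2 = x2
  [8:0] imm=9 = $9

li x2, $9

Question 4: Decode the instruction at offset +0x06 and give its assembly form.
return

+0x06: a8 00 ⇒ word 0xa800 (big)
  opcode bits[15:11]=0x15: return/N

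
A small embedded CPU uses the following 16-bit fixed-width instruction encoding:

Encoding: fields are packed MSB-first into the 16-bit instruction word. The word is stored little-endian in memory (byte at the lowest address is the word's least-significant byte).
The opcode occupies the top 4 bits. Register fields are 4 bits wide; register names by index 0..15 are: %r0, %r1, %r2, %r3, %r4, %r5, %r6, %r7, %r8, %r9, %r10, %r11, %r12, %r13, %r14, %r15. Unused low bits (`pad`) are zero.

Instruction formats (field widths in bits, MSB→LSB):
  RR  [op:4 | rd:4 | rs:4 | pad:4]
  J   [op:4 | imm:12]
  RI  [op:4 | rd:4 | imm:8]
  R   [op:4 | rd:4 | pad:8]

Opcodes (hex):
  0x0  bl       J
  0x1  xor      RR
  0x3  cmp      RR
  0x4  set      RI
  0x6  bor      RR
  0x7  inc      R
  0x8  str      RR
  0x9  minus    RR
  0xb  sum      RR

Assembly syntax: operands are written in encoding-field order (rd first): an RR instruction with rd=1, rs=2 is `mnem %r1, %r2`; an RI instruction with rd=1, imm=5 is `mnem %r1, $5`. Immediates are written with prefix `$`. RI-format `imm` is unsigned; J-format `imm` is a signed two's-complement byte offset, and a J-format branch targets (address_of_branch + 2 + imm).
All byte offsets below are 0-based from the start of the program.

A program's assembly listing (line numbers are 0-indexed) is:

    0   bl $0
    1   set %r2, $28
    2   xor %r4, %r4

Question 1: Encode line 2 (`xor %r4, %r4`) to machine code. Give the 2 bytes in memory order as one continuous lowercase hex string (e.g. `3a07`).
L2: xor op=0x1:4|rd=4:4|rs=4:4|pad=0:4 ⇒ 0x1440 ⇒ little 40 14

4014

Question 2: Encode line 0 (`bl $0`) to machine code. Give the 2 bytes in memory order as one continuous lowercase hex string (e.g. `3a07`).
0000

L0: bl op=0x0:4|imm=0:12 ⇒ 0x0000 ⇒ little 00 00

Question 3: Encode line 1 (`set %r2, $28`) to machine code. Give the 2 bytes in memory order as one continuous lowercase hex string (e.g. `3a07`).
L1: set op=0x4:4|rd=2:4|imm=28:8 ⇒ 0x421c ⇒ little 1c 42

1c42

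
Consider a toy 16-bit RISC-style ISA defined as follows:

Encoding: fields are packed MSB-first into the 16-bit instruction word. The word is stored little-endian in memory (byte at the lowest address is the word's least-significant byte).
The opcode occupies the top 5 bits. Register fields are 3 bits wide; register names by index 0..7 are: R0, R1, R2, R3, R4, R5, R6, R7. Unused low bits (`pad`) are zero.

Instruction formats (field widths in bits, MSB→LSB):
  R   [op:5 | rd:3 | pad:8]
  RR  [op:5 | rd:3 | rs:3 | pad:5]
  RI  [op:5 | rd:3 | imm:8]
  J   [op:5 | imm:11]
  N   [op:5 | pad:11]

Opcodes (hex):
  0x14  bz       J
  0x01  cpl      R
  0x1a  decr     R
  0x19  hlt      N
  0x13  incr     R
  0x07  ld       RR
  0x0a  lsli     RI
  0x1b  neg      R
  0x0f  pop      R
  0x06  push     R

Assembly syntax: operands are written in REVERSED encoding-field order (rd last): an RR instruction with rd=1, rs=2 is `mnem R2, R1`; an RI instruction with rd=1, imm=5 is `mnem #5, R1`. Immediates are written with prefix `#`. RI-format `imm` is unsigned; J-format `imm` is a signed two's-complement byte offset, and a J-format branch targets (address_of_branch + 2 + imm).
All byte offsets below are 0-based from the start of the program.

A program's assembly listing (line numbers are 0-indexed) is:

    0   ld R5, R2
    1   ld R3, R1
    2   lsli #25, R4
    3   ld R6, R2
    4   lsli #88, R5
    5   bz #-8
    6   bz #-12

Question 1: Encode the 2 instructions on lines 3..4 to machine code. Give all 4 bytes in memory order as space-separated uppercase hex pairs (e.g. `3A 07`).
C0 3A 58 55

line 3 (ld): pack op=0x7:5|rd=2:3|rs=6:3|pad=0:5 = 0x3ac0; little→ c0 3a
line 4 (lsli): pack op=0xa:5|rd=5:3|imm=88:8 = 0x5558; little→ 58 55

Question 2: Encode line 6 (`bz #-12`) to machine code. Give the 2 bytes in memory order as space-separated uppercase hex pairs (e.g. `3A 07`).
F4 A7

6. bz fields op=0x14:5|imm=-12:11 → word a7f4h → f4 a7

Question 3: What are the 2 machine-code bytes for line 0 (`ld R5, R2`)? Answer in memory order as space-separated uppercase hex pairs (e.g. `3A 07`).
line 0 (ld): pack op=0x7:5|rd=2:3|rs=5:3|pad=0:5 = 0x3aa0; little→ a0 3a

A0 3A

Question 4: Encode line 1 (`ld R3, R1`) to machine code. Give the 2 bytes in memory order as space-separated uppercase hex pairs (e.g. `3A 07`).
60 39

1. ld fields op=0x7:5|rd=1:3|rs=3:3|pad=0:5 → word 3960h → 60 39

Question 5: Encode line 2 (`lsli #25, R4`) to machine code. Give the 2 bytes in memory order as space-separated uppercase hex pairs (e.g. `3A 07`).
19 54

L2: lsli op=0xa:5|rd=4:3|imm=25:8 ⇒ 0x5419 ⇒ little 19 54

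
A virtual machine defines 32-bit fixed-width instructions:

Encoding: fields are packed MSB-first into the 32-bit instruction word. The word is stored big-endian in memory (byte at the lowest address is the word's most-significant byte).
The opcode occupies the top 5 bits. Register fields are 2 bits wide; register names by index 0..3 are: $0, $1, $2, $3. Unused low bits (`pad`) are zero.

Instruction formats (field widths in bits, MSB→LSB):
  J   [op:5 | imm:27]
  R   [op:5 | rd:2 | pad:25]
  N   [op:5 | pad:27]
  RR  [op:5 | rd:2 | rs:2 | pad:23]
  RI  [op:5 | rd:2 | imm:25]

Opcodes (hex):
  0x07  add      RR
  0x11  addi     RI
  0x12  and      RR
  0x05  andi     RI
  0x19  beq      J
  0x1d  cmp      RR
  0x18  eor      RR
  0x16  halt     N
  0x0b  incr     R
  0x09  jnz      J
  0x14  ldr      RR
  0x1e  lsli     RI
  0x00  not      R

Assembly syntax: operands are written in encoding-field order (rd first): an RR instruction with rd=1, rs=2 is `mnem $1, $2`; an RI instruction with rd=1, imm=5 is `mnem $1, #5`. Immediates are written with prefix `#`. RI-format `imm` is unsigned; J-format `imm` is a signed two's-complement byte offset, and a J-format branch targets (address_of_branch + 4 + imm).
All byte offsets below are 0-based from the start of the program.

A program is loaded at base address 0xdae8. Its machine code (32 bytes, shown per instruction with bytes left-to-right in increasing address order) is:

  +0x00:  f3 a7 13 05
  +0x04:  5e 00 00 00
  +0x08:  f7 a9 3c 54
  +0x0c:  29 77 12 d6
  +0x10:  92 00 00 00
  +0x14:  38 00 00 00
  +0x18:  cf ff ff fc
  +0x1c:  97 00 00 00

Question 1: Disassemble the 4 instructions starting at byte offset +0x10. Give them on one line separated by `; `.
and $1, $0; add $0, $0; beq #-4; and $3, $2

+0x10: 92 00 00 00 ⇒ word 0x92000000 (big)
  op=0x92000000>>27=0x12 ⇒ and (RR)
  rd: (w>>25)&0x3=0x1 → $1
  rs: (w>>23)&0x3=0x0 → $0
+0x14: 38 00 00 00 ⇒ word 0x38000000 (big)
  op=0x38000000>>27=0x7 ⇒ add (RR)
  rd: (w>>25)&0x3=0x0 → $0
  rs: (w>>23)&0x3=0x0 → $0
+0x18: cf ff ff fc ⇒ word 0xcffffffc (big)
  op=0xcffffffc>>27=0x19 ⇒ beq (J)
  imm: (w>>0)&0x7ffffff=0x7fffffc (s27→-4) → #-4
+0x1c: 97 00 00 00 ⇒ word 0x97000000 (big)
  op=0x97000000>>27=0x12 ⇒ and (RR)
  rd: (w>>25)&0x3=0x3 → $3
  rs: (w>>23)&0x3=0x2 → $2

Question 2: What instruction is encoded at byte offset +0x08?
@+08  big-endian(f7 a9 3c 54) = 0xf7a93c54
  top 5b → 0x1e → lsli [RI]
  rd@[26:25]=0x3 ⇒ $3
  imm@[24:0]=0x1a93c54 ⇒ #27868244

lsli $3, #27868244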